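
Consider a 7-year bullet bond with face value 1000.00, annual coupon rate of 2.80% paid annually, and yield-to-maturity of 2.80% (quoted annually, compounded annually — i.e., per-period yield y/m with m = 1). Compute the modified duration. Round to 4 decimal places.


Answer: Modified duration = 6.2775

Derivation:
Coupon per period c = face * coupon_rate / m = 28.000000
Periods per year m = 1; per-period yield y/m = 0.028000
Number of cashflows N = 7
Cashflows (t years, CF_t, discount factor 1/(1+y/m)^(m*t), PV):
  t = 1.0000: CF_t = 28.000000, DF = 0.972763, PV = 27.237354
  t = 2.0000: CF_t = 28.000000, DF = 0.946267, PV = 26.495481
  t = 3.0000: CF_t = 28.000000, DF = 0.920493, PV = 25.773814
  t = 4.0000: CF_t = 28.000000, DF = 0.895422, PV = 25.071803
  t = 5.0000: CF_t = 28.000000, DF = 0.871033, PV = 24.388914
  t = 6.0000: CF_t = 28.000000, DF = 0.847308, PV = 23.724624
  t = 7.0000: CF_t = 1028.000000, DF = 0.824230, PV = 847.308010
Price P = sum_t PV_t = 1000.000000
First compute Macaulay numerator sum_t t * PV_t:
  t * PV_t at t = 1.0000: 27.237354
  t * PV_t at t = 2.0000: 52.990961
  t * PV_t at t = 3.0000: 77.321442
  t * PV_t at t = 4.0000: 100.287213
  t * PV_t at t = 5.0000: 121.944569
  t * PV_t at t = 6.0000: 142.347746
  t * PV_t at t = 7.0000: 5931.156070
Macaulay duration D = 6453.285355 / 1000.000000 = 6.453285
Modified duration = D / (1 + y/m) = 6.453285 / (1 + 0.028000) = 6.277515


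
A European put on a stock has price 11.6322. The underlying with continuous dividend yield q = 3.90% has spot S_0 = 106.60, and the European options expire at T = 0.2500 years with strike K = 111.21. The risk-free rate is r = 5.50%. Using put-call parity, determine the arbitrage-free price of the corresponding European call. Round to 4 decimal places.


Answer: Call price = 7.5066

Derivation:
Put-call parity: C - P = S_0 * exp(-qT) - K * exp(-rT).
S_0 * exp(-qT) = 106.6000 * 0.99029738 = 105.56570040
K * exp(-rT) = 111.2100 * 0.98634410 = 109.69132730
C = P + S*exp(-qT) - K*exp(-rT)
C = 11.6322 + 105.56570040 - 109.69132730 = 7.5066


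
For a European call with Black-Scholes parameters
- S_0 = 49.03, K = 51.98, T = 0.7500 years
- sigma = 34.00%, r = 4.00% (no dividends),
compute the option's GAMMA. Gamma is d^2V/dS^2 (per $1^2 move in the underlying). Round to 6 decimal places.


d1 = 0.0506822738; d2 = -0.2437663635
phi(d1) = 0.3984302292; exp(-qT) = 1.0000000000; exp(-rT) = 0.9704455335
Gamma = exp(-qT) * phi(d1) / (S * sigma * sqrt(T)) = 1.0000000000 * 0.3984302292 / (49.0300 * 0.3400 * 0.8660254038) = 0.027598

Answer: Gamma = 0.027598


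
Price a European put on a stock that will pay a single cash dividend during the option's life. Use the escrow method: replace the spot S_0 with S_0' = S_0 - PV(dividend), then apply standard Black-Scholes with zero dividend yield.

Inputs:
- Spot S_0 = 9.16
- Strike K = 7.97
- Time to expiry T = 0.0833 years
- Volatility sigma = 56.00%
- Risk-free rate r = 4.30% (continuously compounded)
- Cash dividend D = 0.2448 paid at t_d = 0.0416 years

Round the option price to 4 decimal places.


PV(D) = D * exp(-r * t_d) = 0.2448 * 0.99821280 = 0.24436249
S_0' = S_0 - PV(D) = 9.1600 - 0.24436249 = 8.91563751
d1 = (ln(S_0'/K) + (r + sigma^2/2)*T) / (sigma*sqrt(T)) = 0.79668996
d2 = d1 - sigma*sqrt(T) = 0.63506422
exp(-rT) = 0.99642451
N(-d1) = 0.21281556; N(-d2) = 0.26269326
P = K * exp(-rT) * N(-d2) - S_0' * N(-d1) = 7.9700 * 0.99642451 * 0.26269326 - 8.91563751 * 0.21281556 = 0.1888

Answer: Price = 0.1888


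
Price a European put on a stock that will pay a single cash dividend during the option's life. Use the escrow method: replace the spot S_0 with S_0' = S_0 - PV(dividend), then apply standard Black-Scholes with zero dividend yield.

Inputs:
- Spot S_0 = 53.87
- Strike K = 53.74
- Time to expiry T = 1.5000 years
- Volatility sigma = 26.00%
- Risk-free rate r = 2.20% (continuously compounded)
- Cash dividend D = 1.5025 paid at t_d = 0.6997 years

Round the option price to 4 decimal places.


PV(D) = D * exp(-r * t_d) = 1.5025 * 0.98472447 = 1.47954852
S_0' = S_0 - PV(D) = 53.8700 - 1.47954852 = 52.39045148
d1 = (ln(S_0'/K) + (r + sigma^2/2)*T) / (sigma*sqrt(T)) = 0.18297923
d2 = d1 - sigma*sqrt(T) = -0.13545443
exp(-rT) = 0.96753856
N(-d1) = 0.42740716; N(-d2) = 0.55387371
P = K * exp(-rT) * N(-d2) - S_0' * N(-d1) = 53.7400 * 0.96753856 * 0.55387371 - 52.39045148 * 0.42740716 = 6.4069

Answer: Price = 6.4069


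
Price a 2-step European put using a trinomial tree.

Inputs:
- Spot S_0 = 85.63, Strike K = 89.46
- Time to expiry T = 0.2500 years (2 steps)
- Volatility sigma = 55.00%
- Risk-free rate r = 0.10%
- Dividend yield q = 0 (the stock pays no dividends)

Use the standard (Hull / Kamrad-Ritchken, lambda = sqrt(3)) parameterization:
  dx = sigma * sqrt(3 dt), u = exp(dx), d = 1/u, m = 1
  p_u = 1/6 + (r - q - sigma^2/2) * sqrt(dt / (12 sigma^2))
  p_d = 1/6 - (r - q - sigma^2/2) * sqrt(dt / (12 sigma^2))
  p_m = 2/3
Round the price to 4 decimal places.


dt = T/N = 0.125000; dx = sigma*sqrt(3*dt) = 0.336805
u = exp(dx) = 1.400466; d = 1/u = 0.714048
p_u = 0.138785, p_m = 0.666667, p_d = 0.194548
Discount per step: exp(-r*dt) = 0.999875
Stock lattice S(k, j) with j the centered position index:
  k=0: S(0,+0) = 85.6300
  k=1: S(1,-1) = 61.1439; S(1,+0) = 85.6300; S(1,+1) = 119.9219
  k=2: S(2,-2) = 43.6597; S(2,-1) = 61.1439; S(2,+0) = 85.6300; S(2,+1) = 119.9219; S(2,+2) = 167.9465
Terminal payoffs V(N, j) = max(K - S_T, 0):
  V(2,-2) = 45.800277; V(2,-1) = 28.316054; V(2,+0) = 3.830000; V(2,+1) = 0.000000; V(2,+2) = 0.000000
Backward induction: V(k, j) = exp(-r*dt) * [p_u * V(k+1, j+1) + p_m * V(k+1, j) + p_d * V(k+1, j-1)]
  V(1,-1) = exp(-r*dt) * [p_u*3.830000 + p_m*28.316054 + p_d*45.800277] = 28.315737
  V(1,+0) = exp(-r*dt) * [p_u*0.000000 + p_m*3.830000 + p_d*28.316054] = 8.061162
  V(1,+1) = exp(-r*dt) * [p_u*0.000000 + p_m*0.000000 + p_d*3.830000] = 0.745026
  V(0,+0) = exp(-r*dt) * [p_u*0.745026 + p_m*8.061162 + p_d*28.315737] = 10.984908

Answer: Price = V(0,0) = 10.9849


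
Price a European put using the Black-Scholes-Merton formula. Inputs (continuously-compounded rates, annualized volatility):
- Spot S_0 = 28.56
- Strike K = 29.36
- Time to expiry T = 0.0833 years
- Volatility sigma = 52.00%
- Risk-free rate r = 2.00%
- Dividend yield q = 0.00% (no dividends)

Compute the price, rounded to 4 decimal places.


d1 = (ln(S/K) + (r - q + 0.5*sigma^2) * T) / (sigma * sqrt(T)) = -0.09793313
d2 = d1 - sigma * sqrt(T) = -0.24801417
exp(-rT) = 0.99833539; exp(-qT) = 1.00000000
P = K * exp(-rT) * N(-d2) - S_0 * exp(-qT) * N(-d1)
N(-d1) = 0.53900730; N(-d2) = 0.59793828
P = 29.3600 * 0.99833539 * 0.59793828 - 28.5600 * 1.00000000 * 0.53900730 = 2.1322

Answer: Price = 2.1322


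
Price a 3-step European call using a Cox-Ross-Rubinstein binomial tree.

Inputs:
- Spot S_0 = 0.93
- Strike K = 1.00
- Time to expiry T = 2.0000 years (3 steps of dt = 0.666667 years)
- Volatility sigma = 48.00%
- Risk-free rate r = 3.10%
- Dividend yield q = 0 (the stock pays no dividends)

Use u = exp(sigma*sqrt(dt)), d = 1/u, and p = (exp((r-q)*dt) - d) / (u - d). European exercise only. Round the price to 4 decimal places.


dt = T/N = 0.666667
u = exp(sigma*sqrt(dt)) = 1.479817; d = 1/u = 0.675759
p = (exp((r-q)*dt) - d) / (u - d) = 0.429226
Discount per step: exp(-r*dt) = 0.979545
Stock lattice S(k, i) with i counting down-moves:
  k=0: S(0,0) = 0.9300
  k=1: S(1,0) = 1.3762; S(1,1) = 0.6285
  k=2: S(2,0) = 2.0366; S(2,1) = 0.9300; S(2,2) = 0.4247
  k=3: S(3,0) = 3.0137; S(3,1) = 1.3762; S(3,2) = 0.6285; S(3,3) = 0.2870
Terminal payoffs V(N, i) = max(S_T - K, 0):
  V(3,0) = 2.013748; V(3,1) = 0.376230; V(3,2) = 0.000000; V(3,3) = 0.000000
Backward induction: V(k, i) = exp(-r*dt) * [p * V(k+1, i) + (1-p) * V(k+1, i+1)].
  V(2,0) = exp(-r*dt) * [p*2.013748 + (1-p)*0.376230] = 1.057023
  V(2,1) = exp(-r*dt) * [p*0.376230 + (1-p)*0.000000] = 0.158184
  V(2,2) = exp(-r*dt) * [p*0.000000 + (1-p)*0.000000] = 0.000000
  V(1,0) = exp(-r*dt) * [p*1.057023 + (1-p)*0.158184] = 0.532862
  V(1,1) = exp(-r*dt) * [p*0.158184 + (1-p)*0.000000] = 0.066508
  V(0,0) = exp(-r*dt) * [p*0.532862 + (1-p)*0.066508] = 0.261224

Answer: Price = V(0,0) = 0.2612


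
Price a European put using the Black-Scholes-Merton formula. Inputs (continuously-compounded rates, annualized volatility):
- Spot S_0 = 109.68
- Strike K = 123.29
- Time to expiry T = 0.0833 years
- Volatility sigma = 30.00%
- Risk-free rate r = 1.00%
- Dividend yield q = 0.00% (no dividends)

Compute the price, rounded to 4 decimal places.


Answer: Price = 13.9265

Derivation:
d1 = (ln(S/K) + (r - q + 0.5*sigma^2) * T) / (sigma * sqrt(T)) = -1.29803644
d2 = d1 - sigma * sqrt(T) = -1.38462166
exp(-rT) = 0.99916735; exp(-qT) = 1.00000000
P = K * exp(-rT) * N(-d2) - S_0 * exp(-qT) * N(-d1)
N(-d1) = 0.90286259; N(-d2) = 0.91691591
P = 123.2900 * 0.99916735 * 0.91691591 - 109.6800 * 1.00000000 * 0.90286259 = 13.9265


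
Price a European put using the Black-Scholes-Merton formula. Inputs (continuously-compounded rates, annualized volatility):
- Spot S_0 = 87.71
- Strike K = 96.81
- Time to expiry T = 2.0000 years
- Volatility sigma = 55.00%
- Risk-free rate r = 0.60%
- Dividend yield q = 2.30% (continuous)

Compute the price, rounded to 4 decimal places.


Answer: Price = 33.4699

Derivation:
d1 = (ln(S/K) + (r - q + 0.5*sigma^2) * T) / (sigma * sqrt(T)) = 0.21828466
d2 = d1 - sigma * sqrt(T) = -0.55953279
exp(-rT) = 0.98807171; exp(-qT) = 0.95504196
P = K * exp(-rT) * N(-d2) - S_0 * exp(-qT) * N(-d1)
N(-d1) = 0.41360366; N(-d2) = 0.71210092
P = 96.8100 * 0.98807171 * 0.71210092 - 87.7100 * 0.95504196 * 0.41360366 = 33.4699


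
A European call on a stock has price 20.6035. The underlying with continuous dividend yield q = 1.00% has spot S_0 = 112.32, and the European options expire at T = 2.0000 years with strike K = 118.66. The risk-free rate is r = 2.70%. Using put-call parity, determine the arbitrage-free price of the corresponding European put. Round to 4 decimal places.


Put-call parity: C - P = S_0 * exp(-qT) - K * exp(-rT).
S_0 * exp(-qT) = 112.3200 * 0.98019867 = 110.09591499
K * exp(-rT) = 118.6600 * 0.94743211 = 112.42229376
P = C - S*exp(-qT) + K*exp(-rT)
P = 20.6035 - 110.09591499 + 112.42229376 = 22.9299

Answer: Put price = 22.9299


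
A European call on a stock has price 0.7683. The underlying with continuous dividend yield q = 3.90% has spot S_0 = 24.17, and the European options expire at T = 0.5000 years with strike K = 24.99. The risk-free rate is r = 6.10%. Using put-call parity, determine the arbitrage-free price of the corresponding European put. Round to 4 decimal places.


Answer: Put price = 1.3044

Derivation:
Put-call parity: C - P = S_0 * exp(-qT) - K * exp(-rT).
S_0 * exp(-qT) = 24.1700 * 0.98068890 = 23.70325060
K * exp(-rT) = 24.9900 * 0.96996043 = 24.23931120
P = C - S*exp(-qT) + K*exp(-rT)
P = 0.7683 - 23.70325060 + 24.23931120 = 1.3044


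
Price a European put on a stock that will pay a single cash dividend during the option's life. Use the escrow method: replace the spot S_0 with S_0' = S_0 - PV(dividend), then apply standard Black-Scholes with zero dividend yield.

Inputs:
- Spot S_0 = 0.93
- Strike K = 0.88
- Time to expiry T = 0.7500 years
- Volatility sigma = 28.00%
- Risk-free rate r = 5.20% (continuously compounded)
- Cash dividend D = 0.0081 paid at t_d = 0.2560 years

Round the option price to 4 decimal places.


Answer: Price = 0.0527

Derivation:
PV(D) = D * exp(-r * t_d) = 0.0081 * 0.98677621 = 0.00799289
S_0' = S_0 - PV(D) = 0.9300 - 0.00799289 = 0.92200711
d1 = (ln(S_0'/K) + (r + sigma^2/2)*T) / (sigma*sqrt(T)) = 0.47437997
d2 = d1 - sigma*sqrt(T) = 0.23189286
exp(-rT) = 0.96175071
N(-d1) = 0.31761449; N(-d2) = 0.40831061
P = K * exp(-rT) * N(-d2) - S_0' * N(-d1) = 0.8800 * 0.96175071 * 0.40831061 - 0.92200711 * 0.31761449 = 0.0527


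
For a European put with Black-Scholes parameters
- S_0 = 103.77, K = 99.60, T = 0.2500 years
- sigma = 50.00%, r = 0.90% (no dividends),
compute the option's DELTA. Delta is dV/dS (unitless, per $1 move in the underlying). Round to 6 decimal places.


Answer: Delta = -0.382829

Derivation:
d1 = 0.2980589881; d2 = 0.0480589881
phi(d1) = 0.3816092448; exp(-qT) = 1.0000000000; exp(-rT) = 0.9977525294
N(-d1) = 0.3828290712
Delta = -exp(-qT) * N(-d1) = -1.0000000000 * 0.3828290712 = -0.382829


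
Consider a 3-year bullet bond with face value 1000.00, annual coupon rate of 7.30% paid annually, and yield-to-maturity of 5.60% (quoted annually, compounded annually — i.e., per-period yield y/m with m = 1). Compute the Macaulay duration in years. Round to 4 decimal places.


Answer: Macaulay duration = 2.8052 years

Derivation:
Coupon per period c = face * coupon_rate / m = 73.000000
Periods per year m = 1; per-period yield y/m = 0.056000
Number of cashflows N = 3
Cashflows (t years, CF_t, discount factor 1/(1+y/m)^(m*t), PV):
  t = 1.0000: CF_t = 73.000000, DF = 0.946970, PV = 69.128788
  t = 2.0000: CF_t = 73.000000, DF = 0.896752, PV = 65.462867
  t = 3.0000: CF_t = 1073.000000, DF = 0.849197, PV = 911.187949
Price P = sum_t PV_t = 1045.779604
Macaulay numerator sum_t t * PV_t:
  t * PV_t at t = 1.0000: 69.128788
  t * PV_t at t = 2.0000: 130.925735
  t * PV_t at t = 3.0000: 2733.563847
Macaulay duration D = (sum_t t * PV_t) / P = 2933.618370 / 1045.779604 = 2.805198


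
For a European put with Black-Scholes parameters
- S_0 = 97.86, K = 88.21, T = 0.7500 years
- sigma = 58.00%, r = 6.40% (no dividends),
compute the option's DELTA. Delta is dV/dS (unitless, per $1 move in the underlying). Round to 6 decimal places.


Answer: Delta = -0.289996

Derivation:
d1 = 0.5533953109; d2 = 0.0511005767
phi(d1) = 0.3423020590; exp(-qT) = 1.0000000000; exp(-rT) = 0.9531337871
N(-d1) = 0.2899963746
Delta = -exp(-qT) * N(-d1) = -1.0000000000 * 0.2899963746 = -0.289996


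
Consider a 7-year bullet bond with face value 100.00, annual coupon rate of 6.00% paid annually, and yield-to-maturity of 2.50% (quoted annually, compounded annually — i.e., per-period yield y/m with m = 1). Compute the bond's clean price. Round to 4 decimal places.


Coupon per period c = face * coupon_rate / m = 6.000000
Periods per year m = 1; per-period yield y/m = 0.025000
Number of cashflows N = 7
Cashflows (t years, CF_t, discount factor 1/(1+y/m)^(m*t), PV):
  t = 1.0000: CF_t = 6.000000, DF = 0.975610, PV = 5.853659
  t = 2.0000: CF_t = 6.000000, DF = 0.951814, PV = 5.710886
  t = 3.0000: CF_t = 6.000000, DF = 0.928599, PV = 5.571596
  t = 4.0000: CF_t = 6.000000, DF = 0.905951, PV = 5.435704
  t = 5.0000: CF_t = 6.000000, DF = 0.883854, PV = 5.303126
  t = 6.0000: CF_t = 6.000000, DF = 0.862297, PV = 5.173781
  t = 7.0000: CF_t = 106.000000, DF = 0.841265, PV = 89.174115
Price P = sum_t PV_t = 122.222867

Answer: Price = 122.2229


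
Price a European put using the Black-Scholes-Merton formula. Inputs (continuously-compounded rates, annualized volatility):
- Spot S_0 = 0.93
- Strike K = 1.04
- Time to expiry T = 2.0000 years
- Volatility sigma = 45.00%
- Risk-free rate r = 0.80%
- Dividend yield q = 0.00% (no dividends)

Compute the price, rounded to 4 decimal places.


d1 = (ln(S/K) + (r - q + 0.5*sigma^2) * T) / (sigma * sqrt(T)) = 0.16767638
d2 = d1 - sigma * sqrt(T) = -0.46871972
exp(-rT) = 0.98412732; exp(-qT) = 1.00000000
P = K * exp(-rT) * N(-d2) - S_0 * exp(-qT) * N(-d1)
N(-d1) = 0.43341894; N(-d2) = 0.68036501
P = 1.0400 * 0.98412732 * 0.68036501 - 0.9300 * 1.00000000 * 0.43341894 = 0.2933

Answer: Price = 0.2933


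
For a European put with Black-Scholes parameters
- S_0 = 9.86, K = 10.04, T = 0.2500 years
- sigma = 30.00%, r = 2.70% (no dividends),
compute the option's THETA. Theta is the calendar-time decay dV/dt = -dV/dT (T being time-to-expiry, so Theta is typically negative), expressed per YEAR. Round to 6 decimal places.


Answer: Theta = -1.029326

Derivation:
d1 = -0.0006063043; d2 = -0.1506063043
phi(d1) = 0.3989422071; exp(-qT) = 1.0000000000; exp(-rT) = 0.9932727301
Theta = -S*exp(-qT)*phi(d1)*sigma/(2*sqrt(T)) + r*K*exp(-rT)*N(-d2) - q*S*exp(-qT)*N(-d1)
N(-d1) = 0.5002418804; N(-d2) = 0.5598568560; sqrt(T) = 0.5000000000
Term 1 = -9.8600 * 1.0000000000 * 0.3989422071 * 0.3000 / (2 * 0.5000000000) = -1.1800710486
Term 2 = 0.0270 * 10.0400 * 0.9932727301 * 0.5598568560 = 0.1507450257
Term 3 = 0 (no dividend yield, q = 0)
Theta = -1.1800710486 + (0.1507450257) + (0.0000000000) = -1.029326


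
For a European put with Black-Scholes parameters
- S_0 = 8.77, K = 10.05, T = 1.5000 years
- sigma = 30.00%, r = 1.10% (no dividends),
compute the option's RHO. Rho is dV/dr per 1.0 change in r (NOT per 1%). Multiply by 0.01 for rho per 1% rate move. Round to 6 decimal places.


d1 = -0.1421679169; d2 = -0.5095913783
phi(d1) = 0.3949309295; exp(-qT) = 1.0000000000; exp(-rT) = 0.9836353794
N(-d2) = 0.6948311173
Rho = -K*T*exp(-rT)*N(-d2) = -10.0500 * 1.5000 * 0.9836353794 * 0.6948311173 = -10.303167

Answer: Rho = -10.303167


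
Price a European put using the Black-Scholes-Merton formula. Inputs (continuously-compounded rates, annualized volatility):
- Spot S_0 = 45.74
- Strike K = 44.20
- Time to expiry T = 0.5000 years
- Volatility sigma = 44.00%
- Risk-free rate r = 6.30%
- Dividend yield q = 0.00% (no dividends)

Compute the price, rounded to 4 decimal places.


d1 = (ln(S/K) + (r - q + 0.5*sigma^2) * T) / (sigma * sqrt(T)) = 0.36688685
d2 = d1 - sigma * sqrt(T) = 0.05575987
exp(-rT) = 0.96899096; exp(-qT) = 1.00000000
P = K * exp(-rT) * N(-d2) - S_0 * exp(-qT) * N(-d1)
N(-d1) = 0.35685171; N(-d2) = 0.47776655
P = 44.2000 * 0.96899096 * 0.47776655 - 45.7400 * 1.00000000 * 0.35685171 = 4.1401

Answer: Price = 4.1401


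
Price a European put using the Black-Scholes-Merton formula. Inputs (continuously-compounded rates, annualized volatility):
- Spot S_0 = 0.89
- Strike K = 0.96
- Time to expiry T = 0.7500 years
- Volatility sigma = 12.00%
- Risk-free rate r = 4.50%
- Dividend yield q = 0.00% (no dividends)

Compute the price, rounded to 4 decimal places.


Answer: Price = 0.0598

Derivation:
d1 = (ln(S/K) + (r - q + 0.5*sigma^2) * T) / (sigma * sqrt(T)) = -0.35181629
d2 = d1 - sigma * sqrt(T) = -0.45573934
exp(-rT) = 0.96681318; exp(-qT) = 1.00000000
P = K * exp(-rT) * N(-d2) - S_0 * exp(-qT) * N(-d1)
N(-d1) = 0.63751198; N(-d2) = 0.67571129
P = 0.9600 * 0.96681318 * 0.67571129 - 0.8900 * 1.00000000 * 0.63751198 = 0.0598


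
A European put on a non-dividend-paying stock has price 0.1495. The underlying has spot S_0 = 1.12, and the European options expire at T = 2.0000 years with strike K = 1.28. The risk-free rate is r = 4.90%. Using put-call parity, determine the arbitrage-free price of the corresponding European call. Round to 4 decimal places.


Put-call parity: C - P = S_0 * exp(-qT) - K * exp(-rT).
S_0 * exp(-qT) = 1.1200 * 1.00000000 = 1.12000000
K * exp(-rT) = 1.2800 * 0.90664890 = 1.16051060
C = P + S*exp(-qT) - K*exp(-rT)
C = 0.1495 + 1.12000000 - 1.16051060 = 0.1090

Answer: Call price = 0.1090


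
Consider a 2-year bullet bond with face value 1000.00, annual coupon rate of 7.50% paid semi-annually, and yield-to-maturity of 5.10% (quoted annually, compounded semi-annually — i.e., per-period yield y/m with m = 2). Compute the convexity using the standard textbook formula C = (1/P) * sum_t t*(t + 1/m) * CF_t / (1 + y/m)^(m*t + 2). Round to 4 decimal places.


Coupon per period c = face * coupon_rate / m = 37.500000
Periods per year m = 2; per-period yield y/m = 0.025500
Number of cashflows N = 4
Cashflows (t years, CF_t, discount factor 1/(1+y/m)^(m*t), PV):
  t = 0.5000: CF_t = 37.500000, DF = 0.975134, PV = 36.567528
  t = 1.0000: CF_t = 37.500000, DF = 0.950886, PV = 35.658243
  t = 1.5000: CF_t = 37.500000, DF = 0.927242, PV = 34.771568
  t = 2.0000: CF_t = 1037.500000, DF = 0.904185, PV = 938.092031
Price P = sum_t PV_t = 1045.089369
Convexity numerator sum_t t*(t + 1/m) * CF_t / (1+y/m)^(m*t + 2):
  t = 0.5000: term = 17.385784
  t = 1.0000: term = 50.860411
  t = 1.5000: term = 99.191441
  t = 2.0000: term = 4460.095125
Convexity = (1/P) * sum = 4627.532762 / 1045.089369 = 4.427882

Answer: Convexity = 4.4279


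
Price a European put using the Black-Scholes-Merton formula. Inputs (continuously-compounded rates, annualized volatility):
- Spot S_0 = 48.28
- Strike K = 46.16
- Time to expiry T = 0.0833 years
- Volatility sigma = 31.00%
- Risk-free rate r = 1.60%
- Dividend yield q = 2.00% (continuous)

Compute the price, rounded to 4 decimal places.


d1 = (ln(S/K) + (r - q + 0.5*sigma^2) * T) / (sigma * sqrt(T)) = 0.54289017
d2 = d1 - sigma * sqrt(T) = 0.45341878
exp(-rT) = 0.99866809; exp(-qT) = 0.99833539
P = K * exp(-rT) * N(-d2) - S_0 * exp(-qT) * N(-d1)
N(-d1) = 0.29360271; N(-d2) = 0.32512361
P = 46.1600 * 0.99866809 * 0.32512361 - 48.2800 * 0.99833539 * 0.29360271 = 0.8362

Answer: Price = 0.8362


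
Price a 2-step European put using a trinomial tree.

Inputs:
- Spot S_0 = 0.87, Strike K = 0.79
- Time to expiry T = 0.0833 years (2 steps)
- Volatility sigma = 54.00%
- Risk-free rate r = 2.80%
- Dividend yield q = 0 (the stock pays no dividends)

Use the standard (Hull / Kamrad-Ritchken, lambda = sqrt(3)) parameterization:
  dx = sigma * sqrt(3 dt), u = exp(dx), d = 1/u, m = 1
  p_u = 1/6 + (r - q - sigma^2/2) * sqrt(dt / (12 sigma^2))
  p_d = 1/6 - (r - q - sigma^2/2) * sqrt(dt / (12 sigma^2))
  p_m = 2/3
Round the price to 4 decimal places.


dt = T/N = 0.041650; dx = sigma*sqrt(3*dt) = 0.190881
u = exp(dx) = 1.210315; d = 1/u = 0.826231
p_u = 0.153815, p_m = 0.666667, p_d = 0.179519
Discount per step: exp(-r*dt) = 0.998834
Stock lattice S(k, j) with j the centered position index:
  k=0: S(0,+0) = 0.8700
  k=1: S(1,-1) = 0.7188; S(1,+0) = 0.8700; S(1,+1) = 1.0530
  k=2: S(2,-2) = 0.5939; S(2,-1) = 0.7188; S(2,+0) = 0.8700; S(2,+1) = 1.0530; S(2,+2) = 1.2744
Terminal payoffs V(N, j) = max(K - S_T, 0):
  V(2,-2) = 0.196088; V(2,-1) = 0.071179; V(2,+0) = 0.000000; V(2,+1) = 0.000000; V(2,+2) = 0.000000
Backward induction: V(k, j) = exp(-r*dt) * [p_u * V(k+1, j+1) + p_m * V(k+1, j) + p_d * V(k+1, j-1)]
  V(1,-1) = exp(-r*dt) * [p_u*0.000000 + p_m*0.071179 + p_d*0.196088] = 0.082558
  V(1,+0) = exp(-r*dt) * [p_u*0.000000 + p_m*0.000000 + p_d*0.071179] = 0.012763
  V(1,+1) = exp(-r*dt) * [p_u*0.000000 + p_m*0.000000 + p_d*0.000000] = 0.000000
  V(0,+0) = exp(-r*dt) * [p_u*0.000000 + p_m*0.012763 + p_d*0.082558] = 0.023302

Answer: Price = V(0,0) = 0.0233


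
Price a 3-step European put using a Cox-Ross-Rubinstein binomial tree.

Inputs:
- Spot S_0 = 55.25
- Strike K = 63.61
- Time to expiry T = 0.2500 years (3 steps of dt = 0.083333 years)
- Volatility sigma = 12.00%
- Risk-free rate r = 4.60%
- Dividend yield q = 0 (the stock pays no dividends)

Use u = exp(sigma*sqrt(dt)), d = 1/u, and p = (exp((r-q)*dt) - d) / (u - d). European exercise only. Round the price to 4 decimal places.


dt = T/N = 0.083333
u = exp(sigma*sqrt(dt)) = 1.035248; d = 1/u = 0.965952
p = (exp((r-q)*dt) - d) / (u - d) = 0.546765
Discount per step: exp(-r*dt) = 0.996174
Stock lattice S(k, i) with i counting down-moves:
  k=0: S(0,0) = 55.2500
  k=1: S(1,0) = 57.1975; S(1,1) = 53.3689
  k=2: S(2,0) = 59.2135; S(2,1) = 55.2500; S(2,2) = 51.5518
  k=3: S(3,0) = 61.3007; S(3,1) = 57.1975; S(3,2) = 53.3689; S(3,3) = 49.7965
Terminal payoffs V(N, i) = max(K - S_T, 0):
  V(3,0) = 2.309292; V(3,1) = 6.412548; V(3,2) = 10.241146; V(3,3) = 13.813471
Backward induction: V(k, i) = exp(-r*dt) * [p * V(k+1, i) + (1-p) * V(k+1, i+1)].
  V(2,0) = exp(-r*dt) * [p*2.309292 + (1-p)*6.412548] = 4.153080
  V(2,1) = exp(-r*dt) * [p*6.412548 + (1-p)*10.241146] = 8.116628
  V(2,2) = exp(-r*dt) * [p*10.241146 + (1-p)*13.813471] = 11.814871
  V(1,0) = exp(-r*dt) * [p*4.153080 + (1-p)*8.116628] = 5.926736
  V(1,1) = exp(-r*dt) * [p*8.116628 + (1-p)*11.814871] = 9.755334
  V(0,0) = exp(-r*dt) * [p*5.926736 + (1-p)*9.755334] = 7.632675

Answer: Price = V(0,0) = 7.6327


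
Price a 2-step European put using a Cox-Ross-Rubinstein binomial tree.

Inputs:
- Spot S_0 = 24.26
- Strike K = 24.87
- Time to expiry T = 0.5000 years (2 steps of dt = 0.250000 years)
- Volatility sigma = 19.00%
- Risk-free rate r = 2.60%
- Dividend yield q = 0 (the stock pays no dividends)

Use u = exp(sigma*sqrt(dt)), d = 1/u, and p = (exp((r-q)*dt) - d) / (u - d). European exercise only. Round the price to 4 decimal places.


Answer: Price = V(0,0) = 1.4379

Derivation:
dt = T/N = 0.250000
u = exp(sigma*sqrt(dt)) = 1.099659; d = 1/u = 0.909373
p = (exp((r-q)*dt) - d) / (u - d) = 0.510538
Discount per step: exp(-r*dt) = 0.993521
Stock lattice S(k, i) with i counting down-moves:
  k=0: S(0,0) = 24.2600
  k=1: S(1,0) = 26.6777; S(1,1) = 22.0614
  k=2: S(2,0) = 29.3364; S(2,1) = 24.2600; S(2,2) = 20.0620
Terminal payoffs V(N, i) = max(K - S_T, 0):
  V(2,0) = 0.000000; V(2,1) = 0.610000; V(2,2) = 4.807971
Backward induction: V(k, i) = exp(-r*dt) * [p * V(k+1, i) + (1-p) * V(k+1, i+1)].
  V(1,0) = exp(-r*dt) * [p*0.000000 + (1-p)*0.610000] = 0.296637
  V(1,1) = exp(-r*dt) * [p*0.610000 + (1-p)*4.807971] = 2.647482
  V(0,0) = exp(-r*dt) * [p*0.296637 + (1-p)*2.647482] = 1.437909


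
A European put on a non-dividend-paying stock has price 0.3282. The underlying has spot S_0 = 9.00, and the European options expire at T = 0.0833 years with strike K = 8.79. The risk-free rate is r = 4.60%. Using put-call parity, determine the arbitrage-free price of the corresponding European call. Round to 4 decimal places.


Put-call parity: C - P = S_0 * exp(-qT) - K * exp(-rT).
S_0 * exp(-qT) = 9.0000 * 1.00000000 = 9.00000000
K * exp(-rT) = 8.7900 * 0.99617553 = 8.75638293
C = P + S*exp(-qT) - K*exp(-rT)
C = 0.3282 + 9.00000000 - 8.75638293 = 0.5718

Answer: Call price = 0.5718


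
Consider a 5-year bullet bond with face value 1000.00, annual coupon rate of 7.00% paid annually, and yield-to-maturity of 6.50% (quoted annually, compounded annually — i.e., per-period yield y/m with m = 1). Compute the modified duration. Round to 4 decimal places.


Answer: Modified duration = 4.1260

Derivation:
Coupon per period c = face * coupon_rate / m = 70.000000
Periods per year m = 1; per-period yield y/m = 0.065000
Number of cashflows N = 5
Cashflows (t years, CF_t, discount factor 1/(1+y/m)^(m*t), PV):
  t = 1.0000: CF_t = 70.000000, DF = 0.938967, PV = 65.727700
  t = 2.0000: CF_t = 70.000000, DF = 0.881659, PV = 61.716150
  t = 3.0000: CF_t = 70.000000, DF = 0.827849, PV = 57.949436
  t = 4.0000: CF_t = 70.000000, DF = 0.777323, PV = 54.412616
  t = 5.0000: CF_t = 1070.000000, DF = 0.729881, PV = 780.972495
Price P = sum_t PV_t = 1020.778397
First compute Macaulay numerator sum_t t * PV_t:
  t * PV_t at t = 1.0000: 65.727700
  t * PV_t at t = 2.0000: 123.432300
  t * PV_t at t = 3.0000: 173.848309
  t * PV_t at t = 4.0000: 217.650465
  t * PV_t at t = 5.0000: 3904.862475
Macaulay duration D = 4485.521249 / 1020.778397 = 4.394216
Modified duration = D / (1 + y/m) = 4.394216 / (1 + 0.065000) = 4.126025


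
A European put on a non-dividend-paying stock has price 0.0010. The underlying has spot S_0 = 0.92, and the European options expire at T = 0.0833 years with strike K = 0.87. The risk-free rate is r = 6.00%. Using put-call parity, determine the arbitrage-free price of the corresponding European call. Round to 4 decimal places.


Answer: Call price = 0.0553

Derivation:
Put-call parity: C - P = S_0 * exp(-qT) - K * exp(-rT).
S_0 * exp(-qT) = 0.9200 * 1.00000000 = 0.92000000
K * exp(-rT) = 0.8700 * 0.99501447 = 0.86566259
C = P + S*exp(-qT) - K*exp(-rT)
C = 0.0010 + 0.92000000 - 0.86566259 = 0.0553


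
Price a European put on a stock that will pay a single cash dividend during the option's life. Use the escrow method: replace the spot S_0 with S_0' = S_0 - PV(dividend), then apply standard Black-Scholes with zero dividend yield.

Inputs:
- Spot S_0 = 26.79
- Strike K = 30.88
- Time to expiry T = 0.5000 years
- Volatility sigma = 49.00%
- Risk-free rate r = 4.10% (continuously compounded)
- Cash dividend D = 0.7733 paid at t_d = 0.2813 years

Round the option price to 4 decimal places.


Answer: Price = 6.3394

Derivation:
PV(D) = D * exp(-r * t_d) = 0.7733 * 0.98853295 = 0.76443253
S_0' = S_0 - PV(D) = 26.7900 - 0.76443253 = 26.02556747
d1 = (ln(S_0'/K) + (r + sigma^2/2)*T) / (sigma*sqrt(T)) = -0.26120901
d2 = d1 - sigma*sqrt(T) = -0.60769134
exp(-rT) = 0.97970870
N(-d1) = 0.60303434; N(-d2) = 0.72830390
P = K * exp(-rT) * N(-d2) - S_0' * N(-d1) = 30.8800 * 0.97970870 * 0.72830390 - 26.02556747 * 0.60303434 = 6.3394


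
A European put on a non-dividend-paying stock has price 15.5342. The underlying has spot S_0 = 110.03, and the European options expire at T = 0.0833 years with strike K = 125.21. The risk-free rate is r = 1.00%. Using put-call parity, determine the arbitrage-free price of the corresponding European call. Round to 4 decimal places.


Answer: Call price = 0.4585

Derivation:
Put-call parity: C - P = S_0 * exp(-qT) - K * exp(-rT).
S_0 * exp(-qT) = 110.0300 * 1.00000000 = 110.03000000
K * exp(-rT) = 125.2100 * 0.99916735 = 125.10574350
C = P + S*exp(-qT) - K*exp(-rT)
C = 15.5342 + 110.03000000 - 125.10574350 = 0.4585


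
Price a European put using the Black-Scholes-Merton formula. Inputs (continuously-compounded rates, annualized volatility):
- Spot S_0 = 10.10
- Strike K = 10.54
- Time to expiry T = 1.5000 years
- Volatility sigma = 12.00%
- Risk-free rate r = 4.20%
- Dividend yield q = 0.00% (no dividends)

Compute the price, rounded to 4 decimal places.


d1 = (ln(S/K) + (r - q + 0.5*sigma^2) * T) / (sigma * sqrt(T)) = 0.21200253
d2 = d1 - sigma * sqrt(T) = 0.06503314
exp(-rT) = 0.93894347; exp(-qT) = 1.00000000
P = K * exp(-rT) * N(-d2) - S_0 * exp(-qT) * N(-d1)
N(-d1) = 0.41605253; N(-d2) = 0.47407381
P = 10.5400 * 0.93894347 * 0.47407381 - 10.1000 * 1.00000000 * 0.41605253 = 0.4895

Answer: Price = 0.4895


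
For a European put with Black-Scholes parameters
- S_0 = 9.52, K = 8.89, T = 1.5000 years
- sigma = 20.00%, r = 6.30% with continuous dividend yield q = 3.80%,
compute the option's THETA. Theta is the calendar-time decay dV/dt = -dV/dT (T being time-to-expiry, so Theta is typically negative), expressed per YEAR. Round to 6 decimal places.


Answer: Theta = -0.157262

Derivation:
d1 = 0.5550862161; d2 = 0.3101372419
phi(d1) = 0.3419814145; exp(-qT) = 0.9445940694; exp(-rT) = 0.9098277346
Theta = -S*exp(-qT)*phi(d1)*sigma/(2*sqrt(T)) + r*K*exp(-rT)*N(-d2) - q*S*exp(-qT)*N(-d1)
N(-d1) = 0.2894178452; N(-d2) = 0.3782282963; sqrt(T) = 1.2247448714
Term 1 = -9.5200 * 0.9445940694 * 0.3419814145 * 0.2000 / (2 * 1.2247448714) = -0.2510955625
Term 2 = 0.0630 * 8.8900 * 0.9098277346 * 0.3782282963 = 0.1927327412
Term 3 = -0.0380 * 9.5200 * 0.9445940694 * 0.2894178452 = -0.0988988098
Theta = -0.2510955625 + (0.1927327412) + (-0.0988988098) = -0.157262


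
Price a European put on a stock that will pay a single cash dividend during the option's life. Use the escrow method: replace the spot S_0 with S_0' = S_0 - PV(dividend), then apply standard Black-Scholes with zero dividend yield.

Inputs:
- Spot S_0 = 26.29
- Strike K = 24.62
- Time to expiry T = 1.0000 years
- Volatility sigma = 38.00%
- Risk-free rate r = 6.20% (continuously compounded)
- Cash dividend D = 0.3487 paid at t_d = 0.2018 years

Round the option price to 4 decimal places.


PV(D) = D * exp(-r * t_d) = 0.3487 * 0.98756634 = 0.34436438
S_0' = S_0 - PV(D) = 26.2900 - 0.34436438 = 25.94563562
d1 = (ln(S_0'/K) + (r + sigma^2/2)*T) / (sigma*sqrt(T)) = 0.49116919
d2 = d1 - sigma*sqrt(T) = 0.11116919
exp(-rT) = 0.93988289
N(-d1) = 0.31165340; N(-d2) = 0.45574109
P = K * exp(-rT) * N(-d2) - S_0' * N(-d1) = 24.6200 * 0.93988289 * 0.45574109 - 25.94563562 * 0.31165340 = 2.4598

Answer: Price = 2.4598


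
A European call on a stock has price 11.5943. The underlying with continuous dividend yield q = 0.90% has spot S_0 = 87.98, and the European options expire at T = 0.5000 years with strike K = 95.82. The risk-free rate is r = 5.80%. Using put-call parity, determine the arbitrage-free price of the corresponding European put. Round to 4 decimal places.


Answer: Put price = 17.0904

Derivation:
Put-call parity: C - P = S_0 * exp(-qT) - K * exp(-rT).
S_0 * exp(-qT) = 87.9800 * 0.99551011 = 87.58497946
K * exp(-rT) = 95.8200 * 0.97141646 = 93.08112563
P = C - S*exp(-qT) + K*exp(-rT)
P = 11.5943 - 87.58497946 + 93.08112563 = 17.0904


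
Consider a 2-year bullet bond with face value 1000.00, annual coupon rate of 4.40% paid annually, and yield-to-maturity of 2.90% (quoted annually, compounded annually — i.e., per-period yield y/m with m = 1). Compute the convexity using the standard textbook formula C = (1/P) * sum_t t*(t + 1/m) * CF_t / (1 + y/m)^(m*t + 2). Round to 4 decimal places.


Answer: Convexity = 5.5096

Derivation:
Coupon per period c = face * coupon_rate / m = 44.000000
Periods per year m = 1; per-period yield y/m = 0.029000
Number of cashflows N = 2
Cashflows (t years, CF_t, discount factor 1/(1+y/m)^(m*t), PV):
  t = 1.0000: CF_t = 44.000000, DF = 0.971817, PV = 42.759961
  t = 2.0000: CF_t = 1044.000000, DF = 0.944429, PV = 985.983731
Price P = sum_t PV_t = 1028.743692
Convexity numerator sum_t t*(t + 1/m) * CF_t / (1+y/m)^(m*t + 2):
  t = 1.0000: term = 80.767483
  t = 2.0000: term = 5587.148956
Convexity = (1/P) * sum = 5667.916439 / 1028.743692 = 5.509552


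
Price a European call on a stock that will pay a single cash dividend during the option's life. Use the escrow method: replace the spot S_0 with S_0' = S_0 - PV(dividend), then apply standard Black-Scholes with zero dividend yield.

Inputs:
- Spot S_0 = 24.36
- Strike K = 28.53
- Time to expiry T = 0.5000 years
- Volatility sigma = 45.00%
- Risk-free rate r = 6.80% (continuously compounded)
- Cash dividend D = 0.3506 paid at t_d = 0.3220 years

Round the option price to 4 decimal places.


Answer: Price = 1.7809

Derivation:
PV(D) = D * exp(-r * t_d) = 0.3506 * 0.97834198 = 0.34300670
S_0' = S_0 - PV(D) = 24.3600 - 0.34300670 = 24.01699330
d1 = (ln(S_0'/K) + (r + sigma^2/2)*T) / (sigma*sqrt(T)) = -0.27520449
d2 = d1 - sigma*sqrt(T) = -0.59340254
exp(-rT) = 0.96657150
N(d1) = 0.39157957; N(d2) = 0.27645590
C = S_0' * N(d1) - K * exp(-rT) * N(d2) = 24.01699330 * 0.39157957 - 28.5300 * 0.96657150 * 0.27645590 = 1.7809


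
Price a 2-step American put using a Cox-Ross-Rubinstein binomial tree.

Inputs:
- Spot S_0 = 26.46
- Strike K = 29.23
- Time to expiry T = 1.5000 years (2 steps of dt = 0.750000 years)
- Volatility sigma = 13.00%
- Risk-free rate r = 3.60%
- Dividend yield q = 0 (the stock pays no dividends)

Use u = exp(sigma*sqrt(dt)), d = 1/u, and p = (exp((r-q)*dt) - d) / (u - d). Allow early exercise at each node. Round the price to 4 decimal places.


Answer: Price = V(0,0) = 2.8459

Derivation:
dt = T/N = 0.750000
u = exp(sigma*sqrt(dt)) = 1.119165; d = 1/u = 0.893523
p = (exp((r-q)*dt) - d) / (u - d) = 0.593172
Discount per step: exp(-r*dt) = 0.973361
Stock lattice S(k, i) with i counting down-moves:
  k=0: S(0,0) = 26.4600
  k=1: S(1,0) = 29.6131; S(1,1) = 23.6426
  k=2: S(2,0) = 33.1420; S(2,1) = 26.4600; S(2,2) = 21.1252
Terminal payoffs V(N, i) = max(K - S_T, 0):
  V(2,0) = 0.000000; V(2,1) = 2.770000; V(2,2) = 8.104781
Backward induction: V(k, i) = exp(-r*dt) * [p * V(k+1, i) + (1-p) * V(k+1, i+1)]; then take max(V_cont, immediate exercise) for American.
  V(1,0) = exp(-r*dt) * [p*0.000000 + (1-p)*2.770000] = 1.096894; exercise = 0.000000; V(1,0) = max -> 1.096894
  V(1,1) = exp(-r*dt) * [p*2.770000 + (1-p)*8.104781] = 4.808733; exercise = 5.587384; V(1,1) = max -> 5.587384
  V(0,0) = exp(-r*dt) * [p*1.096894 + (1-p)*5.587384] = 2.845865; exercise = 2.770000; V(0,0) = max -> 2.845865


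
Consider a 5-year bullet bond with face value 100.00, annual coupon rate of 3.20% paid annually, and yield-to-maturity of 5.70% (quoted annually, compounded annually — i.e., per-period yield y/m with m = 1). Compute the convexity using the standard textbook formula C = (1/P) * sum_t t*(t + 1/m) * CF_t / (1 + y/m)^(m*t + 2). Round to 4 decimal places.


Coupon per period c = face * coupon_rate / m = 3.200000
Periods per year m = 1; per-period yield y/m = 0.057000
Number of cashflows N = 5
Cashflows (t years, CF_t, discount factor 1/(1+y/m)^(m*t), PV):
  t = 1.0000: CF_t = 3.200000, DF = 0.946074, PV = 3.027436
  t = 2.0000: CF_t = 3.200000, DF = 0.895056, PV = 2.864178
  t = 3.0000: CF_t = 3.200000, DF = 0.846789, PV = 2.709724
  t = 4.0000: CF_t = 3.200000, DF = 0.801125, PV = 2.563599
  t = 5.0000: CF_t = 103.200000, DF = 0.757923, PV = 78.217649
Price P = sum_t PV_t = 89.382586
Convexity numerator sum_t t*(t + 1/m) * CF_t / (1+y/m)^(m*t + 2):
  t = 1.0000: term = 5.419447
  t = 2.0000: term = 15.381592
  t = 3.0000: term = 29.104242
  t = 4.0000: term = 45.891267
  t = 5.0000: term = 2100.274410
Convexity = (1/P) * sum = 2196.070958 / 89.382586 = 24.569338

Answer: Convexity = 24.5693


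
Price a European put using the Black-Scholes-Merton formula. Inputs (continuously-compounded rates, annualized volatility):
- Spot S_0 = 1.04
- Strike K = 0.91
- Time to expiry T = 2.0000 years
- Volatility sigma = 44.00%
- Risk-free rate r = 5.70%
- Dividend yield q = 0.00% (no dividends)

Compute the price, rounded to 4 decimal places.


Answer: Price = 0.1292

Derivation:
d1 = (ln(S/K) + (r - q + 0.5*sigma^2) * T) / (sigma * sqrt(T)) = 0.70892500
d2 = d1 - sigma * sqrt(T) = 0.08667103
exp(-rT) = 0.89225796; exp(-qT) = 1.00000000
P = K * exp(-rT) * N(-d2) - S_0 * exp(-qT) * N(-d1)
N(-d1) = 0.23918551; N(-d2) = 0.46546650
P = 0.9100 * 0.89225796 * 0.46546650 - 1.0400 * 1.00000000 * 0.23918551 = 0.1292


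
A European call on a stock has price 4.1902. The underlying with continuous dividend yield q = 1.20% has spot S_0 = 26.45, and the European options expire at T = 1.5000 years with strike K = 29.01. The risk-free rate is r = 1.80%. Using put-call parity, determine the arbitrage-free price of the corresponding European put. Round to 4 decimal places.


Put-call parity: C - P = S_0 * exp(-qT) - K * exp(-rT).
S_0 * exp(-qT) = 26.4500 * 0.98216103 = 25.97815931
K * exp(-rT) = 29.0100 * 0.97336124 = 28.23720962
P = C - S*exp(-qT) + K*exp(-rT)
P = 4.1902 - 25.97815931 + 28.23720962 = 6.4493

Answer: Put price = 6.4493


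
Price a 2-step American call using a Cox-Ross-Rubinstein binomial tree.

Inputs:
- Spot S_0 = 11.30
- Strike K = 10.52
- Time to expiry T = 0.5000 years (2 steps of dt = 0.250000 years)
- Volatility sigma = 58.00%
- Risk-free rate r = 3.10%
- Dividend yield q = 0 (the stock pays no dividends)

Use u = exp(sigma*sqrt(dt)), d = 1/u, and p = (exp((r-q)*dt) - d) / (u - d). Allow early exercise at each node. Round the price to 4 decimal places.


dt = T/N = 0.250000
u = exp(sigma*sqrt(dt)) = 1.336427; d = 1/u = 0.748264
p = (exp((r-q)*dt) - d) / (u - d) = 0.441232
Discount per step: exp(-r*dt) = 0.992280
Stock lattice S(k, i) with i counting down-moves:
  k=0: S(0,0) = 11.3000
  k=1: S(1,0) = 15.1016; S(1,1) = 8.4554
  k=2: S(2,0) = 20.1822; S(2,1) = 11.3000; S(2,2) = 6.3269
Terminal payoffs V(N, i) = max(S_T - K, 0):
  V(2,0) = 9.662234; V(2,1) = 0.780000; V(2,2) = 0.000000
Backward induction: V(k, i) = exp(-r*dt) * [p * V(k+1, i) + (1-p) * V(k+1, i+1)]; then take max(V_cont, immediate exercise) for American.
  V(1,0) = exp(-r*dt) * [p*9.662234 + (1-p)*0.780000] = 4.662846; exercise = 4.581631; V(1,0) = max -> 4.662846
  V(1,1) = exp(-r*dt) * [p*0.780000 + (1-p)*0.000000] = 0.341504; exercise = 0.000000; V(1,1) = max -> 0.341504
  V(0,0) = exp(-r*dt) * [p*4.662846 + (1-p)*0.341504] = 2.230860; exercise = 0.780000; V(0,0) = max -> 2.230860

Answer: Price = V(0,0) = 2.2309


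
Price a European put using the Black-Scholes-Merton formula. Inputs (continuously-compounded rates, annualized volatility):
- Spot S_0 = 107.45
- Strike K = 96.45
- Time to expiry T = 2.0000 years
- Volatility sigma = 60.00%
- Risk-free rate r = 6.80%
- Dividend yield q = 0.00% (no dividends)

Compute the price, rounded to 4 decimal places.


d1 = (ln(S/K) + (r - q + 0.5*sigma^2) * T) / (sigma * sqrt(T)) = 0.71182187
d2 = d1 - sigma * sqrt(T) = -0.13670627
exp(-rT) = 0.87284263; exp(-qT) = 1.00000000
P = K * exp(-rT) * N(-d2) - S_0 * exp(-qT) * N(-d1)
N(-d1) = 0.23828754; N(-d2) = 0.55436851
P = 96.4500 * 0.87284263 * 0.55436851 - 107.4500 * 1.00000000 * 0.23828754 = 21.0659

Answer: Price = 21.0659


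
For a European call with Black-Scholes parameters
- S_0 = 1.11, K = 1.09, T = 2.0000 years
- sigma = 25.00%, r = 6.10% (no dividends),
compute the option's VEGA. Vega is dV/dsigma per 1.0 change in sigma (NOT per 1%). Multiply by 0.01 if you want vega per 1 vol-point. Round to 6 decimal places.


Answer: Vega = 0.531355

Derivation:
d1 = 0.5732721690; d2 = 0.2197187784
phi(d1) = 0.3384905775; exp(-qT) = 1.0000000000; exp(-rT) = 0.8851483685
Vega = S * exp(-qT) * phi(d1) * sqrt(T) = 1.1100 * 1.0000000000 * 0.3384905775 * 1.4142135624 = 0.531355
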